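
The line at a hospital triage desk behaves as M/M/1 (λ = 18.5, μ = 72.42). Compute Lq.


ρ = 18.5/72.42 = 0.2555
Lq = ρ²/(1−ρ) = 0.06526/0.7445 = 0.08765

Final: 0.08765


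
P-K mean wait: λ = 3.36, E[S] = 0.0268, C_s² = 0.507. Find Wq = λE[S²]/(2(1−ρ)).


ρ = λ·E[S] = 3.36·0.0268 = 0.09005
E[S²] = E[S]²(1+C_s²) = 0.0268²·(1+0.507) = 0.001082
Wq = λ·E[S²]/(2(1−ρ)) = 3.36·0.001082/(2·0.9100) = 0.001998 hr

Final: 0.001998 hr


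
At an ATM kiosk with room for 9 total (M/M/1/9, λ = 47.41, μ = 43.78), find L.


ρ = 47.41/43.78 = 1.0829
L = ρ[1 − (K+1)ρ^K + Kρ^(K+1)] / [(1−ρ)(1−ρ^(K+1))]
Numerator: 1.0829·(1 − 10·2.048084 + 9·2.217900) = 0.520081
Denominator: (-0.08291)·(-1.217900) = 0.100982
L = 0.520081/0.100982 = 5.1502

Final: 5.1502


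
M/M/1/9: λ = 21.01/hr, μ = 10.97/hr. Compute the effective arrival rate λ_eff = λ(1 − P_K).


ρ = 1.9152; P_K = (1−ρ)ρ^9/(1−ρ^10) = 0.478588
λ_eff = λ(1 − P_K) = 21.01·(1 − 0.478588) = 21.01·0.521412 = 10.9549 /hr

Final: 10.9549 /hr


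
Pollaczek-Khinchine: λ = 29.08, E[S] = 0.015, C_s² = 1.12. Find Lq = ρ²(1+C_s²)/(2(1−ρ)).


ρ = λ·E[S] = 29.08·0.015 = 0.4362
Lq = ρ²(1+C_s²)/(2(1−ρ)) = 0.1903·(1+1.12)/(2·0.5638)
= 0.1903·2.1200/1.1276 = 0.35773

Final: 0.35773


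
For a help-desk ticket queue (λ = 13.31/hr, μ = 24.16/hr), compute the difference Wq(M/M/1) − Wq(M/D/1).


ρ = 13.31/24.16 = 0.5509
Wq(M/M/1) = ρ/(μ−λ) = 0.5509/10.85 = 0.05078 hr
Wq(M/D/1) = ρ/(2(μ−λ)) = 0.02539 hr
Savings = 0.05078 − 0.02539 = 0.02539 hr

Final: 0.02539 hr


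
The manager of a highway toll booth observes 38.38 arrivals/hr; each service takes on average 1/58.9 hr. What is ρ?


ρ = λ/μ = 38.38/58.9 = 0.6516

Final: 0.6516


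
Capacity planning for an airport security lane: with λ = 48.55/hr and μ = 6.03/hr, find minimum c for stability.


Stability requires cμ > λ ⇔ c > λ/μ.
λ/μ = 48.55/6.03 = 8.0514
Minimum integer c = ⌊8.0514⌋ + 1 = 9
Check: 9·6.03 = 54.27 > 48.55, while 8·6.03 = 48.24 ≤ 48.55

Final: 9 servers


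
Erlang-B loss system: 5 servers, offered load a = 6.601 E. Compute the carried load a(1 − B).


B(5,6.601) = 0.400346 (Erlang-B)
Carried load = a(1 − B) = 6.601·(1 − 0.400346) = 6.601·0.599654 = 3.9583 E

Final: 3.9583 Erlangs


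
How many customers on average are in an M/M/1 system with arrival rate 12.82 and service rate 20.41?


ρ = λ/μ = 12.82/20.41 = 0.6281
L = ρ/(1−ρ) = 0.6281/(1 − 0.6281) = 0.6281/0.3719 = 1.6891

Final: 1.6891


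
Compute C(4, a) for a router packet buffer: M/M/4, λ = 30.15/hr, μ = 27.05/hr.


a = λ/μ = 1.1146; ρ = a/4 = 0.2787
P₀ = 0.327256 (from M/M/c formula)
C(c,a) = [a^c/(c!(1−ρ))]·P₀ = [1.54341/(24·0.7213)]·0.327256
= 0.08915·0.327256 = 0.029175

Final: 0.029175


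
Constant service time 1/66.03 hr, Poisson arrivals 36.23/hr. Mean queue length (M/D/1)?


ρ = 36.23/66.03 = 0.5487
M/D/1: Lq = ρ²/(2(1−ρ)) = 0.3011/(2·0.4513) = 0.33354

Final: 0.33354


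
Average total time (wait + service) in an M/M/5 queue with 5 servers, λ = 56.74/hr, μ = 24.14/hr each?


a = 2.3505; ρ = 0.4701; P₀ = 0.093660
Lq = P₀·a^c·ρ/(c!(1−ρ)²) = 0.09374
Wq = Lq/λ = 0.09374/56.74 = 0.001652 hr
W = Wq + 1/μ = 0.001652 + 0.04143 = 0.04308 hr

Final: 0.04308 hr


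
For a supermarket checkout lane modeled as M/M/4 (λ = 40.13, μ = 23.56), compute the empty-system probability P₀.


a = λ/μ = 40.13/23.56 = 1.7033; ρ = a/c = 0.4258
Σ_{k=0}^{3} a^k/k! (terms k=0..3) = 1.00000 + 1.70331 + 1.45063 + 0.82363 = 4.97757
Tail: a^4/(4!(1−ρ)) = 8.41735/(24·0.5742) = 0.61083
P₀ = 1/(4.97757 + 0.61083) = 1/5.58840 = 0.178942

Final: 0.178942


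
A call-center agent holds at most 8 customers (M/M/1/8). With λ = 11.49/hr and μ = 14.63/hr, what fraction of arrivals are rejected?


ρ = λ/μ = 11.49/14.63 = 0.7854
P_K = (1−ρ)ρ^K/(1−ρ^(K+1)) = (0.2146·0.144746)/(1 − 0.113679)
= 0.031066/0.886321 = 0.035051

Final: 0.035051


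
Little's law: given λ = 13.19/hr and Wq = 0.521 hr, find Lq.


Lq = λWq = 13.19·0.521 = 6.8720

Final: 6.8720


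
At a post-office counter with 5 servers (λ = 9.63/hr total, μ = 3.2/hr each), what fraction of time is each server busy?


ρ = λ/(cμ) = 9.63/(5·3.2) = 9.63/16.00 = 0.6019

Final: 0.6019


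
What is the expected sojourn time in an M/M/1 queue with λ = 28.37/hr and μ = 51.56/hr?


W = 1/(μ−λ) = 1/(51.56 − 28.37) = 1/23.19 = 0.04312 hr

Final: 0.04312 hr


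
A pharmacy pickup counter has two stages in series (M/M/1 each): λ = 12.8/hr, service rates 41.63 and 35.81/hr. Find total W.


Each node sees arrival rate λ = 12.8/hr (tandem ⇒ throughput preserved).
W₁ = 1/(μ₁−λ) = 1/(41.63−12.8) = 0.03469 hr
W₂ = 1/(μ₂−λ) = 1/(35.81−12.8) = 0.04346 hr
W_total = W₁ + W₂ = 0.03469 + 0.04346 = 0.07815 hr

Final: 0.07815 hr


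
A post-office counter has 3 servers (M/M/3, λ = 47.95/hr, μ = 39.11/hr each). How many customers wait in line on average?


a = λ/μ = 1.2260; ρ = a/3 = 0.4087
P₀ = 0.285957
Lq = P₀·a^c·ρ / (c!·(1−ρ)²) = 0.285957·1.84290·0.4087/(6·0.34966)
= 0.10266

Final: 0.10266


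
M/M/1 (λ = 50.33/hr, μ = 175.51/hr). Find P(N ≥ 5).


ρ = 50.33/175.51 = 0.2868
P(N ≥ n) = ρ^n = 0.2868^5 = 0.001939

Final: 0.001939


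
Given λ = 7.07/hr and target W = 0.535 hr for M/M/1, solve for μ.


W = 1/(μ−λ) ⇒ μ − λ = 1/W = 1/0.535 = 1.8692
μ = λ + 1/W = 7.07 + 1.8692 = 8.9392 per hr

Final: 8.9392 /hr


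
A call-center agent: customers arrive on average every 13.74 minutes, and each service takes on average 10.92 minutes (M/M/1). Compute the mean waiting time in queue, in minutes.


λ = 60/13.74 = 4.3668 /hr
μ = 60/10.92 = 5.4945 /hr
ρ = λ/μ = 4.3668/5.4945 = 0.7948
Wq = ρ/(μ−λ) = 0.7948/(5.4945−4.3668) = 0.70477 hr
In minutes: 0.70477·60 = 42.286 min

Final: 42.286 min


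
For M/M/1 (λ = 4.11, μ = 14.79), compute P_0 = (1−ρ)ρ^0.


ρ = 4.11/14.79 = 0.2779
P_n = (1−ρ)·ρ^n = (1 − 0.2779)·0.2779^0 = 0.7221·1.000000 = 0.722110

Final: 0.722110


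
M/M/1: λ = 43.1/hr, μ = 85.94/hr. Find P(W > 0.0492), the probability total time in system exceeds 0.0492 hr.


W ~ Exponential(μ−λ) for M/M/1.
μ − λ = 85.94 − 43.1 = 42.8400
P(W > t) = e^{−(μ−λ)t} = e^{−2.1077} = 0.121514

Final: 0.121514


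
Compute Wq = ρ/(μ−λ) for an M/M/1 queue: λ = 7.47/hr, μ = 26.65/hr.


ρ = 7.47/26.65 = 0.2803
Wq = ρ/(μ−λ) = 0.2803/(26.65 − 7.47) = 0.2803/19.18 = 0.01461 hr

Final: 0.01461 hr


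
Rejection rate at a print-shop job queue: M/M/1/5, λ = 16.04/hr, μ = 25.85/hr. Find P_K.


ρ = λ/μ = 16.04/25.85 = 0.6205
P_K = (1−ρ)ρ^K/(1−ρ^(K+1)) = (0.3795·0.091985)/(1 − 0.057077)
= 0.034908/0.942923 = 0.037021

Final: 0.037021


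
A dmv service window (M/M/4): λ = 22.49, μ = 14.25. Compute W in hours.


a = 1.5782; ρ = 0.3946; P₀ = 0.203838
Lq = P₀·a^c·ρ/(c!(1−ρ)²) = 0.05672
Wq = Lq/λ = 0.05672/22.49 = 0.002522 hr
W = Wq + 1/μ = 0.002522 + 0.07018 = 0.07270 hr

Final: 0.07270 hr


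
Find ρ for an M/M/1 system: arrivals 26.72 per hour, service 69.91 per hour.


ρ = λ/μ = 26.72/69.91 = 0.3822

Final: 0.3822


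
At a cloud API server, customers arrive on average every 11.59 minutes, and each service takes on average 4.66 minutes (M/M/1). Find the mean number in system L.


λ = 60/11.59 = 5.1769 /hr
μ = 60/4.66 = 12.8755 /hr
ρ = λ/μ = 5.1769/12.8755 = 0.4021
L = ρ/(1−ρ) = 0.4021/0.5979 = 0.6724

Final: 0.6724


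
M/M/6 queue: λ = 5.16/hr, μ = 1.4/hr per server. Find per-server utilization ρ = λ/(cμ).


ρ = λ/(cμ) = 5.16/(6·1.4) = 5.16/8.40 = 0.6143

Final: 0.6143


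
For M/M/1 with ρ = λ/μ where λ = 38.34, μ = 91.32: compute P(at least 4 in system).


ρ = 38.34/91.32 = 0.4198
P(N ≥ n) = ρ^n = 0.4198^4 = 0.031070

Final: 0.031070


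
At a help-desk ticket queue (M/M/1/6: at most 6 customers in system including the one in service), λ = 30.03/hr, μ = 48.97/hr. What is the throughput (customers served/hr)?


ρ = 0.6132; P_K = (1−ρ)ρ^6/(1−ρ^7) = 0.021262
λ_eff = λ(1 − P_K) = 30.03·(1 − 0.021262) = 30.03·0.978738 = 29.3915 /hr

Final: 29.3915 /hr


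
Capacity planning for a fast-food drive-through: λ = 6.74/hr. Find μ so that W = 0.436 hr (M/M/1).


W = 1/(μ−λ) ⇒ μ − λ = 1/W = 1/0.436 = 2.2936
μ = λ + 1/W = 6.74 + 2.2936 = 9.0336 per hr

Final: 9.0336 /hr


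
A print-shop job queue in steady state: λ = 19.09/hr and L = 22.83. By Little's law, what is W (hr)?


W = L/λ = 22.83/19.09 = 1.1959 hr

Final: 1.1959 hr


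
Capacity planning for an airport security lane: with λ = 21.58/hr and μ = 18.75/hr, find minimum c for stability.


Stability requires cμ > λ ⇔ c > λ/μ.
λ/μ = 21.58/18.75 = 1.1509
Minimum integer c = ⌊1.1509⌋ + 1 = 2
Check: 2·18.75 = 37.50 > 21.58, while 1·18.75 = 18.75 ≤ 21.58

Final: 2 servers


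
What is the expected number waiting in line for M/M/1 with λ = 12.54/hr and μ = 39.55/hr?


ρ = 12.54/39.55 = 0.3171
Lq = ρ²/(1−ρ) = 0.1005/0.6829 = 0.1472

Final: 0.1472


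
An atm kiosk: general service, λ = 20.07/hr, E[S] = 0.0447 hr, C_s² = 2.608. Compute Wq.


ρ = λ·E[S] = 20.07·0.0447 = 0.8971
E[S²] = E[S]²(1+C_s²) = 0.0447²·(1+2.608) = 0.007209
Wq = λ·E[S²]/(2(1−ρ)) = 20.07·0.007209/(2·0.1029) = 0.70324 hr

Final: 0.70324 hr


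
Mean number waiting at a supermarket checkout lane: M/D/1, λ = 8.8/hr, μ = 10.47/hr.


ρ = 8.8/10.47 = 0.8405
M/D/1: Lq = ρ²/(2(1−ρ)) = 0.7064/(2·0.1595) = 2.21448

Final: 2.21448


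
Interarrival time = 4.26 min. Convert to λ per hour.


λ = 1/(interarrival time) in consistent units.
1 hour = 60 min, so λ = 60/4.26 = 14.0845 per hour

Final: 14.0845 /hr


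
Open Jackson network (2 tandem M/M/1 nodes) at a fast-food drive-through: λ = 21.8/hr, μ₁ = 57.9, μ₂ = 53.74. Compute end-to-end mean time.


Each node sees arrival rate λ = 21.8/hr (tandem ⇒ throughput preserved).
W₁ = 1/(μ₁−λ) = 1/(57.9−21.8) = 0.02770 hr
W₂ = 1/(μ₂−λ) = 1/(53.74−21.8) = 0.03131 hr
W_total = W₁ + W₂ = 0.02770 + 0.03131 = 0.05901 hr

Final: 0.05901 hr


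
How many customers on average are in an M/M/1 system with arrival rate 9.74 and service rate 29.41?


ρ = λ/μ = 9.74/29.41 = 0.3312
L = ρ/(1−ρ) = 0.3312/(1 − 0.3312) = 0.3312/0.6688 = 0.4952

Final: 0.4952


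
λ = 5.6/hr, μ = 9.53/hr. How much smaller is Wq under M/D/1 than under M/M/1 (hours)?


ρ = 5.6/9.53 = 0.5876
Wq(M/M/1) = ρ/(μ−λ) = 0.5876/3.93 = 0.14952 hr
Wq(M/D/1) = ρ/(2(μ−λ)) = 0.07476 hr
Savings = 0.14952 − 0.07476 = 0.07476 hr

Final: 0.07476 hr


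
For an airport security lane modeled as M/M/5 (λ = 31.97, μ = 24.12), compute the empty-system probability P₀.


a = λ/μ = 31.97/24.12 = 1.3255; ρ = a/c = 0.2651
Σ_{k=0}^{4} a^k/k! (terms k=0..4) = 1.00000 + 1.32546 + 0.87842 + 0.38810 + 0.12860 = 3.72058
Tail: a^5/(5!(1−ρ)) = 4.09097/(120·0.7349) = 0.04639
P₀ = 1/(3.72058 + 0.04639) = 1/3.76697 = 0.265466

Final: 0.265466


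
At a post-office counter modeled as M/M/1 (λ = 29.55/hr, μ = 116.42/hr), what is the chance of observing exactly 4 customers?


ρ = 29.55/116.42 = 0.2538
P_n = (1−ρ)·ρ^n = (1 − 0.2538)·0.2538^4 = 0.7462·0.004151 = 0.003097

Final: 0.003097


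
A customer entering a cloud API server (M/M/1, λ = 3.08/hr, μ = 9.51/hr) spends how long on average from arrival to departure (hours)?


W = 1/(μ−λ) = 1/(9.51 − 3.08) = 1/6.43 = 0.1555 hr

Final: 0.1555 hr


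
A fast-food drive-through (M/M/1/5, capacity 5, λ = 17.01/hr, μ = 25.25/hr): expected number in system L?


ρ = 17.01/25.25 = 0.6737
L = ρ[1 − (K+1)ρ^K + Kρ^(K+1)] / [(1−ρ)(1−ρ^(K+1))]
Numerator: 0.6737·(1 − 6·0.138744 + 5·0.093467) = 0.427688
Denominator: (0.3263)·(0.906533) = 0.295835
L = 0.427688/0.295835 = 1.4457

Final: 1.4457


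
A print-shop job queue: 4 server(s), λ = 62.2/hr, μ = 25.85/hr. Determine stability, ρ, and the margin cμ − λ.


Total capacity cμ = 4·25.85 = 103.40/hr
ρ = λ/(cμ) = 62.2/103.40 = 0.6015
Stable ⇔ ρ < 1: YES
Spare capacity = cμ − λ = 103.40 − 62.2 = 41.20/hr

Final: ρ = 0.6015; stable; margin = 41.20/hr


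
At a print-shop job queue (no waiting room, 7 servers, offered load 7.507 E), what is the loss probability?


B(c,a) = (a^c/c!) / Σ_{k=0}^{c} a^k/k!
a^7/7! = 266.584181
Σ terms (k=0..7): 1.00000 + 7.50700 + 28.17752 + 70.50956 + 132.32881 + 198.67848 + 248.57989 + 266.58418 = 953.365455
B = 266.584181/953.365455 = 0.279624

Final: 0.279624


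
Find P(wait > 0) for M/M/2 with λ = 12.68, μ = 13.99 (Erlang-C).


a = λ/μ = 0.9064; ρ = a/2 = 0.4532
P₀ = 0.376291 (from M/M/c formula)
C(c,a) = [a^c/(c!(1−ρ))]·P₀ = [0.82149/(2·0.5468)]·0.376291
= 0.75115·0.376291 = 0.282653

Final: 0.282653


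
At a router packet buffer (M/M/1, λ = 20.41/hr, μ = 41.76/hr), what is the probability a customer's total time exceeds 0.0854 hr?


W ~ Exponential(μ−λ) for M/M/1.
μ − λ = 41.76 − 20.41 = 21.3500
P(W > t) = e^{−(μ−λ)t} = e^{−1.8233} = 0.161494

Final: 0.161494


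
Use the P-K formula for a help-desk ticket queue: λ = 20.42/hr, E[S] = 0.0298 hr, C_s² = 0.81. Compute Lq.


ρ = λ·E[S] = 20.42·0.0298 = 0.6085
Lq = ρ²(1+C_s²)/(2(1−ρ)) = 0.3703·(1+0.81)/(2·0.3915)
= 0.3703·1.8100/0.7830 = 0.85601

Final: 0.85601


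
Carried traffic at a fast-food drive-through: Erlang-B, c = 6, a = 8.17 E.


B(6,8.17) = 0.398901 (Erlang-B)
Carried load = a(1 − B) = 8.17·(1 − 0.398901) = 8.17·0.601099 = 4.9110 E

Final: 4.9110 Erlangs


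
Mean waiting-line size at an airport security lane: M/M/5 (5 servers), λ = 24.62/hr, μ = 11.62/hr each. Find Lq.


a = λ/μ = 2.1188; ρ = a/5 = 0.4238
P₀ = 0.118966
Lq = P₀·a^c·ρ / (c!·(1−ρ)²) = 0.118966·42.69820·0.4238/(120·0.33206)
= 0.05402

Final: 0.05402


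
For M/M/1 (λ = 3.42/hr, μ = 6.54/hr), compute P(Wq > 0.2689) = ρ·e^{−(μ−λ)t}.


ρ = 3.42/6.54 = 0.5229
P(Wq > t) = ρ·e^{−(μ−λ)t} = 0.5229·e^{−0.8390}
= 0.5229·0.432156 = 0.225990

Final: 0.225990


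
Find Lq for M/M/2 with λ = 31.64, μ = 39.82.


a = λ/μ = 0.7946; ρ = a/2 = 0.3973
P₀ = 0.431344
Lq = P₀·a^c·ρ / (c!·(1−ρ)²) = 0.431344·0.63135·0.3973/(2·0.36326)
= 0.14892

Final: 0.14892


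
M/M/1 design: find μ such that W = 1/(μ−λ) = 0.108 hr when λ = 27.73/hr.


W = 1/(μ−λ) ⇒ μ − λ = 1/W = 1/0.108 = 9.2593
μ = λ + 1/W = 27.73 + 9.2593 = 36.9893 per hr

Final: 36.9893 /hr


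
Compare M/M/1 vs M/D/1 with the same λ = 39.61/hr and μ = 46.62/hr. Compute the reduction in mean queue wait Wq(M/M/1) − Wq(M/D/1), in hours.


ρ = 39.61/46.62 = 0.8496
Wq(M/M/1) = ρ/(μ−λ) = 0.8496/7.01 = 0.12120 hr
Wq(M/D/1) = ρ/(2(μ−λ)) = 0.06060 hr
Savings = 0.12120 − 0.06060 = 0.06060 hr

Final: 0.06060 hr


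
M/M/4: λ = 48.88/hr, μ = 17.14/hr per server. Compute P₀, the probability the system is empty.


a = λ/μ = 48.88/17.14 = 2.8518; ρ = a/c = 0.7130
Σ_{k=0}^{3} a^k/k! (terms k=0..3) = 1.00000 + 2.85181 + 4.06641 + 3.86554 = 11.78375
Tail: a^4/(4!(1−ρ)) = 66.14264/(24·0.2870) = 9.60099
P₀ = 1/(11.78375 + 9.60099) = 1/21.38474 = 0.046762

Final: 0.046762


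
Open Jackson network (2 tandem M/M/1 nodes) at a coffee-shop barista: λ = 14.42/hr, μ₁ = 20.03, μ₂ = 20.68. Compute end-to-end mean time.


Each node sees arrival rate λ = 14.42/hr (tandem ⇒ throughput preserved).
W₁ = 1/(μ₁−λ) = 1/(20.03−14.42) = 0.17825 hr
W₂ = 1/(μ₂−λ) = 1/(20.68−14.42) = 0.15974 hr
W_total = W₁ + W₂ = 0.17825 + 0.15974 = 0.33800 hr

Final: 0.33800 hr


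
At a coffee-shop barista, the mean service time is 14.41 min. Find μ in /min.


μ = 1/(service time) in consistent units.
1 minute = 1 min, so μ = 1/14.41 = 0.06940 per minute

Final: 0.06940 /min


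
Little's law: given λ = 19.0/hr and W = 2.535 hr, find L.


L = λW = 19.0·2.535 = 48.1650

Final: 48.1650


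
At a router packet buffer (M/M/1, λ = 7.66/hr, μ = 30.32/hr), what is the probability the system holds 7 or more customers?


ρ = 7.66/30.32 = 0.2526
P(N ≥ n) = ρ^n = 0.2526^7 = 0.00006569

Final: 0.00006569


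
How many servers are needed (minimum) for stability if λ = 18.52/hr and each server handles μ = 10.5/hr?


Stability requires cμ > λ ⇔ c > λ/μ.
λ/μ = 18.52/10.5 = 1.7638
Minimum integer c = ⌊1.7638⌋ + 1 = 2
Check: 2·10.5 = 21.00 > 18.52, while 1·10.5 = 10.50 ≤ 18.52

Final: 2 servers


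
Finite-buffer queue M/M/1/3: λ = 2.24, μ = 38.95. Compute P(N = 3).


ρ = λ/μ = 2.24/38.95 = 0.05751
P_K = (1−ρ)ρ^K/(1−ρ^(K+1)) = (0.9425·0.0001902)/(1 − 0.00001094)
= 0.0001793/0.999989 = 0.0001793

Final: 0.0001793


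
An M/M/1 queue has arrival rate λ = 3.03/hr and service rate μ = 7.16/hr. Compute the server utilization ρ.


ρ = λ/μ = 3.03/7.16 = 0.4232

Final: 0.4232


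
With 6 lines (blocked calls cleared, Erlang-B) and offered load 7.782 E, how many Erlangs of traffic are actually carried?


B(6,7.782) = 0.377694 (Erlang-B)
Carried load = a(1 − B) = 7.782·(1 − 0.377694) = 7.782·0.622306 = 4.8428 E

Final: 4.8428 Erlangs


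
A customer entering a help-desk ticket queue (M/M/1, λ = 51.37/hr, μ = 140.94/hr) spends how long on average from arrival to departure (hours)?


W = 1/(μ−λ) = 1/(140.94 − 51.37) = 1/89.57 = 0.01116 hr

Final: 0.01116 hr


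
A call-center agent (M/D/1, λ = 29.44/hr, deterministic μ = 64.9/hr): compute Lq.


ρ = 29.44/64.9 = 0.4536
M/D/1: Lq = ρ²/(2(1−ρ)) = 0.2058/(2·0.5464) = 0.18831

Final: 0.18831


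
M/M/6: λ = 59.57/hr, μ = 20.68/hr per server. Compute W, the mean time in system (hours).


a = 2.8806; ρ = 0.4801; P₀ = 0.055369
Lq = P₀·a^c·ρ/(c!(1−ρ)²) = 0.07803
Wq = Lq/λ = 0.07803/59.57 = 0.001310 hr
W = Wq + 1/μ = 0.001310 + 0.04836 = 0.04967 hr

Final: 0.04967 hr


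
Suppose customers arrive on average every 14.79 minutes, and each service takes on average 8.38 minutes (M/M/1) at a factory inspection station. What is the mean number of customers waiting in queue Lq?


λ = 60/14.79 = 4.0568 /hr
μ = 60/8.38 = 7.1599 /hr
ρ = λ/μ = 4.0568/7.1599 = 0.5666
Lq = ρ²/(1−ρ) = 0.3210/0.4334 = 0.7407

Final: 0.7407


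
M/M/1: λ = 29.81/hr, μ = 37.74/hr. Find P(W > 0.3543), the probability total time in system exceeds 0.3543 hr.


W ~ Exponential(μ−λ) for M/M/1.
μ − λ = 37.74 − 29.81 = 7.9300
P(W > t) = e^{−(μ−λ)t} = e^{−2.8096} = 0.060229

Final: 0.060229


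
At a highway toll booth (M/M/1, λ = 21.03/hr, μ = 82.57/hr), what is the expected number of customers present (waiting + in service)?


ρ = λ/μ = 21.03/82.57 = 0.2547
L = ρ/(1−ρ) = 0.2547/(1 − 0.2547) = 0.2547/0.7453 = 0.3417

Final: 0.3417


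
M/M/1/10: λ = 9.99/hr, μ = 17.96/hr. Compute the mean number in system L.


ρ = 9.99/17.96 = 0.5562
L = ρ[1 − (K+1)ρ^K + Kρ^(K+1)] / [(1−ρ)(1−ρ^(K+1))]
Numerator: 0.5562·(1 − 11·0.002835 + 10·0.001577) = 0.547661
Denominator: (0.4438)·(0.998423) = 0.443064
L = 0.547661/0.443064 = 1.2361

Final: 1.2361


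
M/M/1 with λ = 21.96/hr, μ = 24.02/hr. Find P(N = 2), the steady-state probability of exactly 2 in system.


ρ = 21.96/24.02 = 0.9142
P_n = (1−ρ)·ρ^n = (1 − 0.9142)·0.9142^2 = 0.08576·0.835831 = 0.071682

Final: 0.071682


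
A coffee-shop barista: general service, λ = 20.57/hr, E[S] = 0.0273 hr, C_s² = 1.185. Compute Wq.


ρ = λ·E[S] = 20.57·0.0273 = 0.5616
E[S²] = E[S]²(1+C_s²) = 0.0273²·(1+1.185) = 0.001628
Wq = λ·E[S²]/(2(1−ρ)) = 20.57·0.001628/(2·0.4384) = 0.03820 hr

Final: 0.03820 hr


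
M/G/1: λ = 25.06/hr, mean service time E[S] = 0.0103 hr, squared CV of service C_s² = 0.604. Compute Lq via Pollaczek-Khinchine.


ρ = λ·E[S] = 25.06·0.0103 = 0.2581
Lq = ρ²(1+C_s²)/(2(1−ρ)) = 0.06662·(1+0.604)/(2·0.7419)
= 0.06662·1.6040/1.4838 = 0.07202

Final: 0.07202


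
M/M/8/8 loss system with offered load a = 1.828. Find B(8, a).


B(c,a) = (a^c/c!) / Σ_{k=0}^{c} a^k/k!
a^8/8! = 0.003092
Σ terms (k=0..8): 1.00000 + 1.82800 + 1.67079 + 1.01807 + 0.46526 + 0.17010 + 0.05182 + 0.01353 + 0.003092 = 6.220666
B = 0.003092/6.220666 = 0.0004971

Final: 0.0004971


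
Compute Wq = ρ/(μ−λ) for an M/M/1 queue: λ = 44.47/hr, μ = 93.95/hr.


ρ = 44.47/93.95 = 0.4733
Wq = ρ/(μ−λ) = 0.4733/(93.95 − 44.47) = 0.4733/49.48 = 0.009566 hr

Final: 0.009566 hr


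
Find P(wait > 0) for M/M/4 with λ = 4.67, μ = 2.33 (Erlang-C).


a = λ/μ = 2.0043; ρ = a/4 = 0.5011
P₀ = 0.129828 (from M/M/c formula)
C(c,a) = [a^c/(c!(1−ρ))]·P₀ = [16.13778/(24·0.4989)]·0.129828
= 1.34771·0.129828 = 0.174969

Final: 0.174969


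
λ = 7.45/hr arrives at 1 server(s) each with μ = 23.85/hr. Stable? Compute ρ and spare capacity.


Total capacity cμ = 1·23.85 = 23.85/hr
ρ = λ/(cμ) = 7.45/23.85 = 0.3124
Stable ⇔ ρ < 1: YES
Spare capacity = cμ − λ = 23.85 − 7.45 = 16.40/hr

Final: ρ = 0.3124; stable; margin = 16.40/hr


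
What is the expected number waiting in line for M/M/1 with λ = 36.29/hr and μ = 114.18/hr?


ρ = 36.29/114.18 = 0.3178
Lq = ρ²/(1−ρ) = 0.1010/0.6822 = 0.1481

Final: 0.1481


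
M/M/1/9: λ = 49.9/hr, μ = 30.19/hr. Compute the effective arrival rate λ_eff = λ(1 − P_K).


ρ = 1.6529; P_K = (1−ρ)ρ^9/(1−ρ^10) = 0.397603
λ_eff = λ(1 − P_K) = 49.9·(1 − 0.397603) = 49.9·0.602397 = 30.0596 /hr

Final: 30.0596 /hr


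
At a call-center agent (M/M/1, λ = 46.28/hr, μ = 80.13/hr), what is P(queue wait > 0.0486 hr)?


ρ = 46.28/80.13 = 0.5776
P(Wq > t) = ρ·e^{−(μ−λ)t} = 0.5776·e^{−1.6451}
= 0.5776·0.192991 = 0.111464

Final: 0.111464


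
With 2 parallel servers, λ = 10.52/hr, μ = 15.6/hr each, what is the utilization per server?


ρ = λ/(cμ) = 10.52/(2·15.6) = 10.52/31.20 = 0.3372

Final: 0.3372


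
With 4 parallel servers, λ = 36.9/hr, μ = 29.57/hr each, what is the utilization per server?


ρ = λ/(cμ) = 36.9/(4·29.57) = 36.9/118.28 = 0.3120

Final: 0.3120


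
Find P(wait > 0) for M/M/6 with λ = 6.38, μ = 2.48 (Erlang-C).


a = λ/μ = 2.5726; ρ = a/6 = 0.4288
P₀ = 0.075826 (from M/M/c formula)
C(c,a) = [a^c/(c!(1−ρ))]·P₀ = [289.87715/(720·0.5712)]·0.075826
= 0.70480·0.075826 = 0.053442

Final: 0.053442


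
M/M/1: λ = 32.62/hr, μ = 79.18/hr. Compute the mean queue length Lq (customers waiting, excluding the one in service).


ρ = 32.62/79.18 = 0.4120
Lq = ρ²/(1−ρ) = 0.1697/0.5880 = 0.2886

Final: 0.2886


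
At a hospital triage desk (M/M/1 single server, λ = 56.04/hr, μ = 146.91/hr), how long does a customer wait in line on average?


ρ = 56.04/146.91 = 0.3815
Wq = ρ/(μ−λ) = 0.3815/(146.91 − 56.04) = 0.3815/90.87 = 0.004198 hr

Final: 0.004198 hr


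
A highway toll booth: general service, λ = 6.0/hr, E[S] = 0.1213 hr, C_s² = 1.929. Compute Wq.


ρ = λ·E[S] = 6.0·0.1213 = 0.7278
E[S²] = E[S]²(1+C_s²) = 0.1213²·(1+1.929) = 0.043096
Wq = λ·E[S²]/(2(1−ρ)) = 6.0·0.043096/(2·0.2722) = 0.47498 hr

Final: 0.47498 hr


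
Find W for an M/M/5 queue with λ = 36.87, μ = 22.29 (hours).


a = 1.6541; ρ = 0.3308; P₀ = 0.190747
Lq = P₀·a^c·ρ/(c!(1−ρ)²) = 0.01454
Wq = Lq/λ = 0.01454/36.87 = 0.0003944 hr
W = Wq + 1/μ = 0.0003944 + 0.04486 = 0.04526 hr

Final: 0.04526 hr


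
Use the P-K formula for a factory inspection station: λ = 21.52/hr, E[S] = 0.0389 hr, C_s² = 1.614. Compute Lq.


ρ = λ·E[S] = 21.52·0.0389 = 0.8371
Lq = ρ²(1+C_s²)/(2(1−ρ)) = 0.7008·(1+1.614)/(2·0.1629)
= 0.7008·2.6140/0.3257 = 5.62358

Final: 5.62358


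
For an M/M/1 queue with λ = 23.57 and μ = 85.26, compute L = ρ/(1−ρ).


ρ = λ/μ = 23.57/85.26 = 0.2764
L = ρ/(1−ρ) = 0.2764/(1 − 0.2764) = 0.2764/0.7236 = 0.3821

Final: 0.3821


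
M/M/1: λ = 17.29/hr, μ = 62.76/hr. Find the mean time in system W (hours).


W = 1/(μ−λ) = 1/(62.76 − 17.29) = 1/45.47 = 0.02199 hr

Final: 0.02199 hr


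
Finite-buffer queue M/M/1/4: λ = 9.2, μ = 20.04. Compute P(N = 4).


ρ = λ/μ = 9.2/20.04 = 0.4591
P_K = (1−ρ)ρ^K/(1−ρ^(K+1)) = (0.5409·0.044418)/(1 − 0.020392)
= 0.024027/0.979608 = 0.024527

Final: 0.024527


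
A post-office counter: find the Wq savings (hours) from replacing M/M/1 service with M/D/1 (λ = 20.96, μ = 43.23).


ρ = 20.96/43.23 = 0.4848
Wq(M/M/1) = ρ/(μ−λ) = 0.4848/22.27 = 0.02177 hr
Wq(M/D/1) = ρ/(2(μ−λ)) = 0.01089 hr
Savings = 0.02177 − 0.01089 = 0.01089 hr

Final: 0.01089 hr


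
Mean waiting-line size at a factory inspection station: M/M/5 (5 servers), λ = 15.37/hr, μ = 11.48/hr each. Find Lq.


a = λ/μ = 1.3389; ρ = a/5 = 0.2678
P₀ = 0.261922
Lq = P₀·a^c·ρ / (c!·(1−ρ)²) = 0.261922·4.30190·0.2678/(120·0.53616)
= 0.004689

Final: 0.004689


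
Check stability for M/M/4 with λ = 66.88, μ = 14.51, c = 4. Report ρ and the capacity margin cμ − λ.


Total capacity cμ = 4·14.51 = 58.04/hr
ρ = λ/(cμ) = 66.88/58.04 = 1.1523
Stable ⇔ ρ < 1: NO
Spare capacity = cμ − λ = 58.04 − 66.88 = -8.84/hr

Final: ρ = 1.1523; unstable; margin = -8.84/hr


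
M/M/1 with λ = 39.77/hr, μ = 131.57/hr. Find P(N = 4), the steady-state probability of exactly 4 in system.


ρ = 39.77/131.57 = 0.3023
P_n = (1−ρ)·ρ^n = (1 − 0.3023)·0.3023^4 = 0.6977·0.008348 = 0.005825

Final: 0.005825


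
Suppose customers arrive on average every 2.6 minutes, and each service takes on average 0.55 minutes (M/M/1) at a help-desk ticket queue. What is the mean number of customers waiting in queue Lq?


λ = 60/2.6 = 23.0769 /hr
μ = 60/0.55 = 109.0909 /hr
ρ = λ/μ = 23.0769/109.0909 = 0.2115
Lq = ρ²/(1−ρ) = 0.04475/0.7885 = 0.05675

Final: 0.05675


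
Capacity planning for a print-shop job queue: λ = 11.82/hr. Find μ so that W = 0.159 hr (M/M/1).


W = 1/(μ−λ) ⇒ μ − λ = 1/W = 1/0.159 = 6.2893
μ = λ + 1/W = 11.82 + 6.2893 = 18.1093 per hr

Final: 18.1093 /hr


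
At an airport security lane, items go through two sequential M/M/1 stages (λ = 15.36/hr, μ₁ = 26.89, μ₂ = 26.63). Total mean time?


Each node sees arrival rate λ = 15.36/hr (tandem ⇒ throughput preserved).
W₁ = 1/(μ₁−λ) = 1/(26.89−15.36) = 0.08673 hr
W₂ = 1/(μ₂−λ) = 1/(26.63−15.36) = 0.08873 hr
W_total = W₁ + W₂ = 0.08673 + 0.08873 = 0.17546 hr

Final: 0.17546 hr


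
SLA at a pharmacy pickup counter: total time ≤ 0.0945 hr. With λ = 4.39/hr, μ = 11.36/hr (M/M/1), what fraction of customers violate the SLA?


W ~ Exponential(μ−λ) for M/M/1.
μ − λ = 11.36 − 4.39 = 6.9700
P(W > t) = e^{−(μ−λ)t} = e^{−0.6587} = 0.517542

Final: 0.517542


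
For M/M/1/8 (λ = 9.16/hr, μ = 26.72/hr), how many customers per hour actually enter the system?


ρ = 0.3428; P_K = (1−ρ)ρ^8/(1−ρ^9) = 0.0001254
λ_eff = λ(1 − P_K) = 9.16·(1 − 0.0001254) = 9.16·0.999875 = 9.1589 /hr

Final: 9.1589 /hr


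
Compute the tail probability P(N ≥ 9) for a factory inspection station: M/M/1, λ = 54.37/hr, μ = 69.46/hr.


ρ = 54.37/69.46 = 0.7828
P(N ≥ n) = ρ^n = 0.7828^9 = 0.110312

Final: 0.110312


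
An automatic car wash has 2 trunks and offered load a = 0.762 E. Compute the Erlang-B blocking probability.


B(c,a) = (a^c/c!) / Σ_{k=0}^{c} a^k/k!
a^2/2! = 0.290322
Σ terms (k=0..2): 1.00000 + 0.76200 + 0.29032 = 2.052322
B = 0.290322/2.052322 = 0.141460

Final: 0.141460


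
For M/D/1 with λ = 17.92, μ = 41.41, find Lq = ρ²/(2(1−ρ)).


ρ = 17.92/41.41 = 0.4327
M/D/1: Lq = ρ²/(2(1−ρ)) = 0.1873/(2·0.5673) = 0.16507

Final: 0.16507


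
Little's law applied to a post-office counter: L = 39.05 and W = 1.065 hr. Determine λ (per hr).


λ = L/W = 39.05/1.065 = 36.6667 /hr

Final: 36.6667 /hr


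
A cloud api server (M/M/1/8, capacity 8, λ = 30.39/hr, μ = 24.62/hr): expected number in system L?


ρ = 30.39/24.62 = 1.2344
L = ρ[1 − (K+1)ρ^K + Kρ^(K+1)] / [(1−ρ)(1−ρ^(K+1))]
Numerator: 1.2344·(1 − 9·5.389410 + 8·6.652484) = 7.054611
Denominator: (-0.2344)·(-5.652484) = 1.324729
L = 7.054611/1.324729 = 5.3253

Final: 5.3253


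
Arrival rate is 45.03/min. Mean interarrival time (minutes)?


Mean interarrival time = 1/λ = 1/45.03 minute = 0.02221 minute
In minutes: 0.02221 × 1 = 0.02221 min

Final: 0.02221 min


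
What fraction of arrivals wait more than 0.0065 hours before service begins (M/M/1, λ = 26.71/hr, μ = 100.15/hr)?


ρ = 26.71/100.15 = 0.2667
P(Wq > t) = ρ·e^{−(μ−λ)t} = 0.2667·e^{−0.4774}
= 0.2667·0.620419 = 0.165466

Final: 0.165466


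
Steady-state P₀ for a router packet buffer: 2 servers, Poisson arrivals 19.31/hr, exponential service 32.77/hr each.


a = λ/μ = 19.31/32.77 = 0.5893; ρ = a/c = 0.2946
Σ_{k=0}^{1} a^k/k! (terms k=0..1) = 1.00000 + 0.58926 = 1.58926
Tail: a^2/(2!(1−ρ)) = 0.34723/(2·0.7054) = 0.24613
P₀ = 1/(1.58926 + 0.24613) = 1/1.83539 = 0.544844

Final: 0.544844


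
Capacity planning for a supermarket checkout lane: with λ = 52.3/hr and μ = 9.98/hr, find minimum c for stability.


Stability requires cμ > λ ⇔ c > λ/μ.
λ/μ = 52.3/9.98 = 5.2405
Minimum integer c = ⌊5.2405⌋ + 1 = 6
Check: 6·9.98 = 59.88 > 52.3, while 5·9.98 = 49.90 ≤ 52.3

Final: 6 servers


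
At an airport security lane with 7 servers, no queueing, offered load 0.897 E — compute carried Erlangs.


B(7,0.897) = 0.00003781 (Erlang-B)
Carried load = a(1 − B) = 0.897·(1 − 0.00003781) = 0.897·0.999962 = 0.8970 E

Final: 0.8970 Erlangs


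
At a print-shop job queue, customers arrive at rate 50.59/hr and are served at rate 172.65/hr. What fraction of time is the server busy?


ρ = λ/μ = 50.59/172.65 = 0.2930

Final: 0.2930


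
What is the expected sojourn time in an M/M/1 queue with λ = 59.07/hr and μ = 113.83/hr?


W = 1/(μ−λ) = 1/(113.83 − 59.07) = 1/54.76 = 0.01826 hr

Final: 0.01826 hr


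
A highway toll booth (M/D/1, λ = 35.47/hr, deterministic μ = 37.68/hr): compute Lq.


ρ = 35.47/37.68 = 0.9413
M/D/1: Lq = ρ²/(2(1−ρ)) = 0.8861/(2·0.05865) = 7.55421

Final: 7.55421


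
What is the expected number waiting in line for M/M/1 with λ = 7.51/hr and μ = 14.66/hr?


ρ = 7.51/14.66 = 0.5123
Lq = ρ²/(1−ρ) = 0.2624/0.4877 = 0.5381

Final: 0.5381


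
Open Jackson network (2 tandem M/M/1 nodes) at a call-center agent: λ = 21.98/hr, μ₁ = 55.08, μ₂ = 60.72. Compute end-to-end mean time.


Each node sees arrival rate λ = 21.98/hr (tandem ⇒ throughput preserved).
W₁ = 1/(μ₁−λ) = 1/(55.08−21.98) = 0.03021 hr
W₂ = 1/(μ₂−λ) = 1/(60.72−21.98) = 0.02581 hr
W_total = W₁ + W₂ = 0.03021 + 0.02581 = 0.05602 hr

Final: 0.05602 hr


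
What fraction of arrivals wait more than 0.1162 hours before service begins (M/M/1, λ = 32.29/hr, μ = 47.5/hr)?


ρ = 32.29/47.5 = 0.6798
P(Wq > t) = ρ·e^{−(μ−λ)t} = 0.6798·e^{−1.7674}
= 0.6798·0.170776 = 0.116092

Final: 0.116092


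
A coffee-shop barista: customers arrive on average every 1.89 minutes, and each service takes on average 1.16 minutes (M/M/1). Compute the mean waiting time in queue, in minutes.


λ = 60/1.89 = 31.7460 /hr
μ = 60/1.16 = 51.7241 /hr
ρ = λ/μ = 31.7460/51.7241 = 0.6138
Wq = ρ/(μ−λ) = 0.6138/(51.7241−31.7460) = 0.03072 hr
In minutes: 0.03072·60 = 1.843 min

Final: 1.843 min


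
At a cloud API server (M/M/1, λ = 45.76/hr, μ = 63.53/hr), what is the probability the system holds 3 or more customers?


ρ = 45.76/63.53 = 0.7203
P(N ≥ n) = ρ^n = 0.7203^3 = 0.373699

Final: 0.373699


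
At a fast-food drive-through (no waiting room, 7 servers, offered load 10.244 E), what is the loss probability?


B(c,a) = (a^c/c!) / Σ_{k=0}^{c} a^k/k!
a^7/7! = 2348.856322
Σ terms (k=0..7): 1.00000 + 10.24400 + 52.46977 + 179.16677 + 458.84609 + 940.08387 + 1605.03653 + 2348.85632 = 5595.703358
B = 2348.856322/5595.703358 = 0.419761

Final: 0.419761


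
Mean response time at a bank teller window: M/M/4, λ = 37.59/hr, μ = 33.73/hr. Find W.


a = 1.1144; ρ = 0.2786; P₀ = 0.327311
Lq = P₀·a^c·ρ/(c!(1−ρ)²) = 0.01126
Wq = Lq/λ = 0.01126/37.59 = 0.0002996 hr
W = Wq + 1/μ = 0.0002996 + 0.02965 = 0.02995 hr

Final: 0.02995 hr


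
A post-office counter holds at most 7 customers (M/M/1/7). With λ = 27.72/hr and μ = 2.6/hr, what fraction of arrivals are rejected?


ρ = λ/μ = 27.72/2.6 = 10.6615
P_K = (1−ρ)ρ^K/(1−ρ^(K+1)) = (-9.6615·15658103.008212)/(1 − 166939467.456784)
= -151281364.448572/-166939466.456784 = 0.906205

Final: 0.906205


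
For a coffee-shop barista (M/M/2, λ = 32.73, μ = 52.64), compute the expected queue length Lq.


a = λ/μ = 0.6218; ρ = a/2 = 0.3109
P₀ = 0.525687
Lq = P₀·a^c·ρ / (c!·(1−ρ)²) = 0.525687·0.38660·0.3109/(2·0.47488)
= 0.06652

Final: 0.06652


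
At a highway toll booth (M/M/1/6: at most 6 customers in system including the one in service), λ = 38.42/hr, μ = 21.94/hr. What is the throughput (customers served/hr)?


ρ = 1.7511; P_K = (1−ρ)ρ^6/(1−ρ^7) = 0.437610
λ_eff = λ(1 − P_K) = 38.42·(1 − 0.437610) = 38.42·0.562390 = 21.6070 /hr

Final: 21.6070 /hr


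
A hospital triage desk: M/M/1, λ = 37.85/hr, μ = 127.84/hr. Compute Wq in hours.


ρ = 37.85/127.84 = 0.2961
Wq = ρ/(μ−λ) = 0.2961/(127.84 − 37.85) = 0.2961/89.99 = 0.003290 hr

Final: 0.003290 hr


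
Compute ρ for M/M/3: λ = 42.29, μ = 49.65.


ρ = λ/(cμ) = 42.29/(3·49.65) = 42.29/148.95 = 0.2839

Final: 0.2839


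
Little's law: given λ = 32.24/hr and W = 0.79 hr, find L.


L = λW = 32.24·0.79 = 25.4696

Final: 25.4696


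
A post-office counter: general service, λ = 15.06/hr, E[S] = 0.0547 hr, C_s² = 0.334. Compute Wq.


ρ = λ·E[S] = 15.06·0.0547 = 0.8238
E[S²] = E[S]²(1+C_s²) = 0.0547²·(1+0.334) = 0.003991
Wq = λ·E[S²]/(2(1−ρ)) = 15.06·0.003991/(2·0.1762) = 0.17056 hr

Final: 0.17056 hr


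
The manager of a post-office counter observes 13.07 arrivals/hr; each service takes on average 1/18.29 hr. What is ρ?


ρ = λ/μ = 13.07/18.29 = 0.7146

Final: 0.7146


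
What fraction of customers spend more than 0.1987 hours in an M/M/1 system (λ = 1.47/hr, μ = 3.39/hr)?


W ~ Exponential(μ−λ) for M/M/1.
μ − λ = 3.39 − 1.47 = 1.9200
P(W > t) = e^{−(μ−λ)t} = e^{−0.3815} = 0.682834

Final: 0.682834


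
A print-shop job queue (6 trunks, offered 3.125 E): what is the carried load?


B(6,3.125) = 0.059213 (Erlang-B)
Carried load = a(1 − B) = 3.125·(1 − 0.059213) = 3.125·0.940787 = 2.9400 E

Final: 2.9400 Erlangs


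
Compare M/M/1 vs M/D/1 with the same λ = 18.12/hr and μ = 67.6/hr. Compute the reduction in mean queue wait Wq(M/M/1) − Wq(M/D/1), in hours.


ρ = 18.12/67.6 = 0.2680
Wq(M/M/1) = ρ/(μ−λ) = 0.2680/49.48 = 0.005417 hr
Wq(M/D/1) = ρ/(2(μ−λ)) = 0.002709 hr
Savings = 0.005417 − 0.002709 = 0.002709 hr

Final: 0.002709 hr


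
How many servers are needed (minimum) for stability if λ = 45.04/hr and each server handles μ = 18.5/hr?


Stability requires cμ > λ ⇔ c > λ/μ.
λ/μ = 45.04/18.5 = 2.4346
Minimum integer c = ⌊2.4346⌋ + 1 = 3
Check: 3·18.5 = 55.50 > 45.04, while 2·18.5 = 37.00 ≤ 45.04

Final: 3 servers


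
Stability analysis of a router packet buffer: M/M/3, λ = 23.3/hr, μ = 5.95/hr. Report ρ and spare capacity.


Total capacity cμ = 3·5.95 = 17.85/hr
ρ = λ/(cμ) = 23.3/17.85 = 1.3053
Stable ⇔ ρ < 1: NO
Spare capacity = cμ − λ = 17.85 − 23.3 = -5.45/hr

Final: ρ = 1.3053; unstable; margin = -5.45/hr


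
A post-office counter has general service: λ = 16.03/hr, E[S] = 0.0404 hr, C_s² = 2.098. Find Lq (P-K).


ρ = λ·E[S] = 16.03·0.0404 = 0.6476
Lq = ρ²(1+C_s²)/(2(1−ρ)) = 0.4194·(1+2.098)/(2·0.3524)
= 0.4194·3.0980/0.7048 = 1.84357

Final: 1.84357


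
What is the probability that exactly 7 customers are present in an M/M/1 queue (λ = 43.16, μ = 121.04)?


ρ = 43.16/121.04 = 0.3566
P_n = (1−ρ)·ρ^n = (1 − 0.3566)·0.3566^7 = 0.6434·0.0007329 = 0.0004716

Final: 0.0004716


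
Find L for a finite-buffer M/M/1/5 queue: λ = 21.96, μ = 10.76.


ρ = 21.96/10.76 = 2.0409
L = ρ[1 − (K+1)ρ^K + Kρ^(K+1)] / [(1−ρ)(1−ρ^(K+1))]
Numerator: 2.0409·(1 − 6·35.407912 + 5·72.263732) = 305.870933
Denominator: (-1.0409)·(-71.263732) = 74.177862
L = 305.870933/74.177862 = 4.1235

Final: 4.1235


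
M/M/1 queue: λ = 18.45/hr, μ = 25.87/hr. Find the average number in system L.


ρ = λ/μ = 18.45/25.87 = 0.7132
L = ρ/(1−ρ) = 0.7132/(1 − 0.7132) = 0.7132/0.2868 = 2.4865

Final: 2.4865


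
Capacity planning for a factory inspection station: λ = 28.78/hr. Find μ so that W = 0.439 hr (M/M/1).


W = 1/(μ−λ) ⇒ μ − λ = 1/W = 1/0.439 = 2.2779
μ = λ + 1/W = 28.78 + 2.2779 = 31.0579 per hr

Final: 31.0579 /hr


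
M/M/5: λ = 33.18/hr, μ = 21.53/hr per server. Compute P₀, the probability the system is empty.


a = λ/μ = 33.18/21.53 = 1.5411; ρ = a/c = 0.3082
Σ_{k=0}^{4} a^k/k! (terms k=0..4) = 1.00000 + 1.54111 + 1.18750 + 0.61002 + 0.23503 = 4.57366
Tail: a^5/(5!(1−ρ)) = 8.69284/(120·0.6918) = 0.10472
P₀ = 1/(4.57366 + 0.10472) = 1/4.67837 = 0.213749

Final: 0.213749


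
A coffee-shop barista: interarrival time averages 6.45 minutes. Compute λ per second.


λ = 1/(interarrival time) in consistent units.
1 second = 0.0166667 min, so λ = 0.0166667/6.45 = 0.002584 per second

Final: 0.002584 /sec


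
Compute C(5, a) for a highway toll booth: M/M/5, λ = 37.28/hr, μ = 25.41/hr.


a = λ/μ = 1.4671; ρ = a/5 = 0.2934
P₀ = 0.230258 (from M/M/c formula)
C(c,a) = [a^c/(c!(1−ρ))]·P₀ = [6.79761/(120·0.7066)]·0.230258
= 0.08017·0.230258 = 0.018460

Final: 0.018460


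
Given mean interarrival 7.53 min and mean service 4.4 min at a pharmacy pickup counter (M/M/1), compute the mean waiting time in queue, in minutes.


λ = 60/7.53 = 7.9681 /hr
μ = 60/4.4 = 13.6364 /hr
ρ = λ/μ = 7.9681/13.6364 = 0.5843
Wq = ρ/(μ−λ) = 0.5843/(13.6364−7.9681) = 0.10309 hr
In minutes: 0.10309·60 = 6.185 min

Final: 6.185 min


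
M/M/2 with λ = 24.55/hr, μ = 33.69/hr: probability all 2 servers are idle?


a = λ/μ = 24.55/33.69 = 0.7287; ρ = a/c = 0.3644
Σ_{k=0}^{1} a^k/k! (terms k=0..1) = 1.00000 + 0.72870 = 1.72870
Tail: a^2/(2!(1−ρ)) = 0.53101/(2·0.6356) = 0.41769
P₀ = 1/(1.72870 + 0.41769) = 1/2.14639 = 0.465898

Final: 0.465898


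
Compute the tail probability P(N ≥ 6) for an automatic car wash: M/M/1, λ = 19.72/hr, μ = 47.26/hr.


ρ = 19.72/47.26 = 0.4173
P(N ≥ n) = ρ^n = 0.4173^6 = 0.005278

Final: 0.005278


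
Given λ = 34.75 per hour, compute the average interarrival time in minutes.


Mean interarrival time = 1/λ = 1/34.75 hour = 0.02878 hour
In minutes: 0.02878 × 60 = 1.7266 min

Final: 1.7266 min


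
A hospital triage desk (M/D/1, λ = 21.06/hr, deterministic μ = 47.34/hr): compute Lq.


ρ = 21.06/47.34 = 0.4449
M/D/1: Lq = ρ²/(2(1−ρ)) = 0.1979/(2·0.5551) = 0.17825

Final: 0.17825


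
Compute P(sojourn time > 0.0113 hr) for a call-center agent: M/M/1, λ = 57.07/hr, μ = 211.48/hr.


W ~ Exponential(μ−λ) for M/M/1.
μ − λ = 211.48 − 57.07 = 154.4100
P(W > t) = e^{−(μ−λ)t} = e^{−1.7448} = 0.174674

Final: 0.174674
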